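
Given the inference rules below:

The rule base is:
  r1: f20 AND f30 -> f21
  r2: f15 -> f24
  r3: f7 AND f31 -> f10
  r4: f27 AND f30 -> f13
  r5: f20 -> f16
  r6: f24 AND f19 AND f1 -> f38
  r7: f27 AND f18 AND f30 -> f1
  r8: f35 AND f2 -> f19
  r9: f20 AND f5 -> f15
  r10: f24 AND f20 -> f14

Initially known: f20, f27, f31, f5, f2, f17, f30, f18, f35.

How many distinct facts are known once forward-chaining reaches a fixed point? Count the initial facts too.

18

Round 1 fires r1, r4, r5, r7, r8, r9, giving f21, f13, f16, f1, f19, f15.
Round 2 fires r2, giving f24.
Round 3 fires r6, r10, giving f38, f14.
Closure: {f1, f13, f14, f15, f16, f17, f18, f19, f2, f20, f21, f24, f27, f30, f31, f35, f38, f5} — 18 facts.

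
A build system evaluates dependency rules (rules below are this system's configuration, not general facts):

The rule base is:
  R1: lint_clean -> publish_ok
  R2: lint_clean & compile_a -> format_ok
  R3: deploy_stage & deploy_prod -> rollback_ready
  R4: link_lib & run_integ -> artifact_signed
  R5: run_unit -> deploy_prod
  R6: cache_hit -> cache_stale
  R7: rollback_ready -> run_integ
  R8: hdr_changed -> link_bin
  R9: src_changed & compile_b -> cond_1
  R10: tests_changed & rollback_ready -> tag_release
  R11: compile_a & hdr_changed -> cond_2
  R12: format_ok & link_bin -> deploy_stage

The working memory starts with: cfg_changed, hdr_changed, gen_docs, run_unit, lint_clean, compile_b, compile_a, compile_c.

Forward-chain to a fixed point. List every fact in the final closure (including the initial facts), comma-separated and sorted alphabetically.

cfg_changed, compile_a, compile_b, compile_c, cond_2, deploy_prod, deploy_stage, format_ok, gen_docs, hdr_changed, link_bin, lint_clean, publish_ok, rollback_ready, run_integ, run_unit

Round 1 — R1, R2, R5, R8, R11, derive publish_ok, format_ok, deploy_prod, link_bin, cond_2.
Round 2 — R12, derive deploy_stage.
Round 3 — R3, derive rollback_ready.
Round 4 — R7, derive run_integ.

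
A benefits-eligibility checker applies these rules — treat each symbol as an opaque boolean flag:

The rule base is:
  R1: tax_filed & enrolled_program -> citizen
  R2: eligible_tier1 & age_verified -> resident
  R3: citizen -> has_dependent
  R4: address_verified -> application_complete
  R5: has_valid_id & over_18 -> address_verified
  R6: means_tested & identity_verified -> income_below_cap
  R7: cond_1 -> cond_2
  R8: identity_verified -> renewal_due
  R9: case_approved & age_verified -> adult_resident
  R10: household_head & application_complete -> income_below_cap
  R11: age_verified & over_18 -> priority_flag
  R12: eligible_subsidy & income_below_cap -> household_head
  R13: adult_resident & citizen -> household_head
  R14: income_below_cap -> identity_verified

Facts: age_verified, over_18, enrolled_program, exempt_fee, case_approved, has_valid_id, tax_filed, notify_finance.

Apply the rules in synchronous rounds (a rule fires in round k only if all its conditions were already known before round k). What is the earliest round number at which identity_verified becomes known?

4

Round 1 — R1, R5, R9, R11, derive citizen, address_verified, adult_resident, priority_flag.
Round 2 — R3, R4, R13, derive has_dependent, application_complete, household_head.
Round 3 — R10, derive income_below_cap.
Round 4 — R14, derive identity_verified.
identity_verified first appears in round 4.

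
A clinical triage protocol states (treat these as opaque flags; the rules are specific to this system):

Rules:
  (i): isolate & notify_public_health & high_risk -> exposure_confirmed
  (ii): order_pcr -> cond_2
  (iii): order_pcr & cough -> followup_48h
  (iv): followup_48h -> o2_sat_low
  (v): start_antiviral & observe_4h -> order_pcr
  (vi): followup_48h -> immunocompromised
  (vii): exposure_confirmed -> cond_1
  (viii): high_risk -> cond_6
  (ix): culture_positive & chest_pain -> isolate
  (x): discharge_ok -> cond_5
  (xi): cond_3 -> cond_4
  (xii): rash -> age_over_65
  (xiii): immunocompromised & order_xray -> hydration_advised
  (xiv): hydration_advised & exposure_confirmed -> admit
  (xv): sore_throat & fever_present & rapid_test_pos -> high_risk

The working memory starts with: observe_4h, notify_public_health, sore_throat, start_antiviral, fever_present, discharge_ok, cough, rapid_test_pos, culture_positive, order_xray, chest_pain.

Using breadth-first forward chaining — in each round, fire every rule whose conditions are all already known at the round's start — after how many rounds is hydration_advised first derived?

4

[1] (v) [start_antiviral & observe_4h -> order_pcr]; (ix) [culture_positive & chest_pain -> isolate]; (x) [discharge_ok -> cond_5]; (xv) [sore_throat & fever_present & rapid_test_pos -> high_risk]. ⇒ new: order_pcr, isolate, cond_5, high_risk.
[2] (i) [isolate & notify_public_health & high_risk -> exposure_confirmed]; (ii) [order_pcr -> cond_2]; (iii) [order_pcr & cough -> followup_48h]; (viii) [high_risk -> cond_6]. ⇒ new: exposure_confirmed, cond_2, followup_48h, cond_6.
[3] (iv) [followup_48h -> o2_sat_low]; (vi) [followup_48h -> immunocompromised]; (vii) [exposure_confirmed -> cond_1]. ⇒ new: o2_sat_low, immunocompromised, cond_1.
[4] (xiii) [immunocompromised & order_xray -> hydration_advised]. ⇒ new: hydration_advised.
hydration_advised first appears in round 4.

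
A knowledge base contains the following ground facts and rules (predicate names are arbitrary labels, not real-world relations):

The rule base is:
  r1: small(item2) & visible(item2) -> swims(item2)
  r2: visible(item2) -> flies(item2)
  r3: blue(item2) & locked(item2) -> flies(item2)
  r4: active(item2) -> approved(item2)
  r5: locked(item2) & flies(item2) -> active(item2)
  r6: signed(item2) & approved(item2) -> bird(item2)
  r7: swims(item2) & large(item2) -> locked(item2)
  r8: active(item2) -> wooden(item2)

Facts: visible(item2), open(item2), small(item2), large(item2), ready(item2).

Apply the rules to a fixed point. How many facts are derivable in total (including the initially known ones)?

[1] r1 [small(item2) & visible(item2) -> swims(item2)]; r2 [visible(item2) -> flies(item2)]. ⇒ new: swims(item2), flies(item2).
[2] r7 [swims(item2) & large(item2) -> locked(item2)]. ⇒ new: locked(item2).
[3] r5 [locked(item2) & flies(item2) -> active(item2)]. ⇒ new: active(item2).
[4] r4 [active(item2) -> approved(item2)]; r8 [active(item2) -> wooden(item2)]. ⇒ new: approved(item2), wooden(item2).
Closure: {active(item2), approved(item2), flies(item2), large(item2), locked(item2), open(item2), ready(item2), small(item2), swims(item2), visible(item2), wooden(item2)} — 11 facts.

11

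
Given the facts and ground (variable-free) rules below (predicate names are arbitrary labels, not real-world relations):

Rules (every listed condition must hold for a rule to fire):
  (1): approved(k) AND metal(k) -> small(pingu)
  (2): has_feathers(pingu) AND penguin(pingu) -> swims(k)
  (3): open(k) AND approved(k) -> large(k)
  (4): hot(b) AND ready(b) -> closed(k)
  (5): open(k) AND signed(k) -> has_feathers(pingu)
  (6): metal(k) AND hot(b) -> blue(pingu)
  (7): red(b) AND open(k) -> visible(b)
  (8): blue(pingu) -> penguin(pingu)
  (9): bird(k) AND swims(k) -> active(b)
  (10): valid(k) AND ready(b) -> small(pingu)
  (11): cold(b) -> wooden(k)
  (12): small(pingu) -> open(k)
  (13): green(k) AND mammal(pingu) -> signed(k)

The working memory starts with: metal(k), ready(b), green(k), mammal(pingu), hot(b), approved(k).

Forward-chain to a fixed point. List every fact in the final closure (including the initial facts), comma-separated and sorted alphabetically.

approved(k), blue(pingu), closed(k), green(k), has_feathers(pingu), hot(b), large(k), mammal(pingu), metal(k), open(k), penguin(pingu), ready(b), signed(k), small(pingu), swims(k)

Round 1: (1) [approved(k) AND metal(k) -> small(pingu)]; (4) [hot(b) AND ready(b) -> closed(k)]; (6) [metal(k) AND hot(b) -> blue(pingu)]; (13) [green(k) AND mammal(pingu) -> signed(k)]. Adds small(pingu), closed(k), blue(pingu), signed(k).
Round 2: (8) [blue(pingu) -> penguin(pingu)]; (12) [small(pingu) -> open(k)]. Adds penguin(pingu), open(k).
Round 3: (3) [open(k) AND approved(k) -> large(k)]; (5) [open(k) AND signed(k) -> has_feathers(pingu)]. Adds large(k), has_feathers(pingu).
Round 4: (2) [has_feathers(pingu) AND penguin(pingu) -> swims(k)]. Adds swims(k).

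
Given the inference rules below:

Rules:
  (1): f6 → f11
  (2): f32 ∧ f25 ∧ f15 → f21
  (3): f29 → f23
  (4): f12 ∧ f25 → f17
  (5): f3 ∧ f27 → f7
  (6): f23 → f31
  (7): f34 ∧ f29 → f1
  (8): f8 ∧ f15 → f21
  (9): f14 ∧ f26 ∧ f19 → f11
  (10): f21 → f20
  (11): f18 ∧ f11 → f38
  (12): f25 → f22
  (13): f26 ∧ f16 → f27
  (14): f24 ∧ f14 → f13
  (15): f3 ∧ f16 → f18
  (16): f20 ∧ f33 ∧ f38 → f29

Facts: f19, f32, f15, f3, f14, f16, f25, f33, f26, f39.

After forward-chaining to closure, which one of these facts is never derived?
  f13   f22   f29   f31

f13

[1] (2) [f32 ∧ f25 ∧ f15 → f21]; (9) [f14 ∧ f26 ∧ f19 → f11]; (12) [f25 → f22]; (13) [f26 ∧ f16 → f27]; (15) [f3 ∧ f16 → f18]. ⇒ new: f21, f11, f22, f27, f18.
[2] (5) [f3 ∧ f27 → f7]; (10) [f21 → f20]; (11) [f18 ∧ f11 → f38]. ⇒ new: f7, f20, f38.
[3] (16) [f20 ∧ f33 ∧ f38 → f29]. ⇒ new: f29.
[4] (3) [f29 → f23]. ⇒ new: f23.
[5] (6) [f23 → f31]. ⇒ new: f31.
Derived: f22 (round 1), f29 (round 3), f31 (round 5). f13 never appears in any round.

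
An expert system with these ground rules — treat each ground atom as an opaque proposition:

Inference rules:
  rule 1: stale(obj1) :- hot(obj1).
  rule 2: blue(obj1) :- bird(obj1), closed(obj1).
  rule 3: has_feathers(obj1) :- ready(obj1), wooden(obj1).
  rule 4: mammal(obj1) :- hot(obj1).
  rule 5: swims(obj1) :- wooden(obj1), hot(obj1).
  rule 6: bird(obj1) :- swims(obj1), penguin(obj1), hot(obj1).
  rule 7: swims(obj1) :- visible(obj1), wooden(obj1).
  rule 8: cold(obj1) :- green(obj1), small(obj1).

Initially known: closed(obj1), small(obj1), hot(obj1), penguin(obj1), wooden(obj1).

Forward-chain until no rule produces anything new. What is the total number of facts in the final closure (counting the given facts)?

10

Round 1 fires rule 1, rule 4, rule 5, giving stale(obj1), mammal(obj1), swims(obj1).
Round 2 fires rule 6, giving bird(obj1).
Round 3 fires rule 2, giving blue(obj1).
Closure: {bird(obj1), blue(obj1), closed(obj1), hot(obj1), mammal(obj1), penguin(obj1), small(obj1), stale(obj1), swims(obj1), wooden(obj1)} — 10 facts.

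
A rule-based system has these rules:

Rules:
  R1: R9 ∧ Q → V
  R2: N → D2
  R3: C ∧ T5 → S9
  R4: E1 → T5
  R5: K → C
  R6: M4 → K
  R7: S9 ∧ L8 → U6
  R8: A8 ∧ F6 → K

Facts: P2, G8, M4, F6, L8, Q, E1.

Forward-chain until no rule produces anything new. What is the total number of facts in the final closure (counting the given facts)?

12

Round 1 — R4, R6, derive T5, K.
Round 2 — R5, derive C.
Round 3 — R3, derive S9.
Round 4 — R7, derive U6.
Closure: {C, E1, F6, G8, K, L8, M4, P2, Q, S9, T5, U6} — 12 facts.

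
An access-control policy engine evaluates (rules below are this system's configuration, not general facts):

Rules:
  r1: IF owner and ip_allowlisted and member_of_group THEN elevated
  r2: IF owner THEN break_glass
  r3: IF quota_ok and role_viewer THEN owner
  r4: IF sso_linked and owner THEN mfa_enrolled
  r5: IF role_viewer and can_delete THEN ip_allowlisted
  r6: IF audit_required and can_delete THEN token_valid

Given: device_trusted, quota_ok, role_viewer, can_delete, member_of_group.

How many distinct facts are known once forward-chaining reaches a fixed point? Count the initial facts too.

Round 1 — r3, r5, derive owner, ip_allowlisted.
Round 2 — r1, r2, derive elevated, break_glass.
Closure: {break_glass, can_delete, device_trusted, elevated, ip_allowlisted, member_of_group, owner, quota_ok, role_viewer} — 9 facts.

9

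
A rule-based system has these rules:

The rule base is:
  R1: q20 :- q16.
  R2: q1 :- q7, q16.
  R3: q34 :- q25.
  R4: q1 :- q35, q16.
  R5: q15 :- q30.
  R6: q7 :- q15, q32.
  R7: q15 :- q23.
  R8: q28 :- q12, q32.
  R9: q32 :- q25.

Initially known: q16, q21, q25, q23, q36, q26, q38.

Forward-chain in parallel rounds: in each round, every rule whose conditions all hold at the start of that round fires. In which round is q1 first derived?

3

Round 1 — R1, R3, R7, R9, derive q20, q34, q15, q32.
Round 2 — R6, derive q7.
Round 3 — R2, derive q1.
q1 first appears in round 3.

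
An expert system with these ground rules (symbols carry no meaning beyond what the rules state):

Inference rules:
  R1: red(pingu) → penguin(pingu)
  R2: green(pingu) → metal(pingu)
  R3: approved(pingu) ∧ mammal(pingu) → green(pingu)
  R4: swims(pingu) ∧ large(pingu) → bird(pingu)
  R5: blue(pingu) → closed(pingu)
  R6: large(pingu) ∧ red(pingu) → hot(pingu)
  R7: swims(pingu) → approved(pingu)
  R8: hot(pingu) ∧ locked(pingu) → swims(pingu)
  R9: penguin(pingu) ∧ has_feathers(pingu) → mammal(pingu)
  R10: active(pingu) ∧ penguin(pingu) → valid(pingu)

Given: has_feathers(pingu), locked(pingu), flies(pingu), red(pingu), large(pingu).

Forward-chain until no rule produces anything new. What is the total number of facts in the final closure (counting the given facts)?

13

Round 1: R1 [red(pingu) → penguin(pingu)]; R6 [large(pingu) ∧ red(pingu) → hot(pingu)]. New: penguin(pingu), hot(pingu).
Round 2: R8 [hot(pingu) ∧ locked(pingu) → swims(pingu)]; R9 [penguin(pingu) ∧ has_feathers(pingu) → mammal(pingu)]. New: swims(pingu), mammal(pingu).
Round 3: R4 [swims(pingu) ∧ large(pingu) → bird(pingu)]; R7 [swims(pingu) → approved(pingu)]. New: bird(pingu), approved(pingu).
Round 4: R3 [approved(pingu) ∧ mammal(pingu) → green(pingu)]. New: green(pingu).
Round 5: R2 [green(pingu) → metal(pingu)]. New: metal(pingu).
Closure: {approved(pingu), bird(pingu), flies(pingu), green(pingu), has_feathers(pingu), hot(pingu), large(pingu), locked(pingu), mammal(pingu), metal(pingu), penguin(pingu), red(pingu), swims(pingu)} — 13 facts.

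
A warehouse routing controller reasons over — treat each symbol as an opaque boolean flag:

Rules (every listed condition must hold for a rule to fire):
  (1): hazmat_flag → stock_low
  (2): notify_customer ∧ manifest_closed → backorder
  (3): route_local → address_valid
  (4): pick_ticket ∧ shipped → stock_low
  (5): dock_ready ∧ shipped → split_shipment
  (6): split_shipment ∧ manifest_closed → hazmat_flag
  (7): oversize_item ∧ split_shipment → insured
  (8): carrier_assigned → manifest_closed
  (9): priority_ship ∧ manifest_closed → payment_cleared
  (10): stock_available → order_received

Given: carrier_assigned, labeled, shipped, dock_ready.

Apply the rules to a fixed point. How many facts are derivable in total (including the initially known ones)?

Round 1 fires (5), (8), giving split_shipment, manifest_closed.
Round 2 fires (6), giving hazmat_flag.
Round 3 fires (1), giving stock_low.
Closure: {carrier_assigned, dock_ready, hazmat_flag, labeled, manifest_closed, shipped, split_shipment, stock_low} — 8 facts.

8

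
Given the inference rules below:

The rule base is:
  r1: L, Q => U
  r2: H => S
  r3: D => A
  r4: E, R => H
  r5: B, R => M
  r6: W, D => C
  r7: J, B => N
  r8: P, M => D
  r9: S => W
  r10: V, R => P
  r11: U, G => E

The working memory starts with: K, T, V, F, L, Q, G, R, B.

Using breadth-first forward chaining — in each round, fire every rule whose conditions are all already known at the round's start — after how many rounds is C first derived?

Round 1: r1 [L, Q => U]; r5 [B, R => M]; r10 [V, R => P]. Adds U, M, P.
Round 2: r8 [P, M => D]; r11 [U, G => E]. Adds D, E.
Round 3: r3 [D => A]; r4 [E, R => H]. Adds A, H.
Round 4: r2 [H => S]. Adds S.
Round 5: r9 [S => W]. Adds W.
Round 6: r6 [W, D => C]. Adds C.
C first appears in round 6.

6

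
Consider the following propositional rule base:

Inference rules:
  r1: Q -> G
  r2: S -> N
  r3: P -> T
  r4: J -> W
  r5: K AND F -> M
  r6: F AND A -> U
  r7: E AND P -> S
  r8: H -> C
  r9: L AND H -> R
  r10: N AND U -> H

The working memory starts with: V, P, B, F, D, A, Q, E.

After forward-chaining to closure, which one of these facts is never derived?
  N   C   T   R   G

R

Round 1 fires r1, r3, r6, r7, giving G, T, U, S.
Round 2 fires r2, giving N.
Round 3 fires r10, giving H.
Round 4 fires r8, giving C.
Derived: N (round 2), T (round 1), C (round 4), G (round 1). R never appears in any round.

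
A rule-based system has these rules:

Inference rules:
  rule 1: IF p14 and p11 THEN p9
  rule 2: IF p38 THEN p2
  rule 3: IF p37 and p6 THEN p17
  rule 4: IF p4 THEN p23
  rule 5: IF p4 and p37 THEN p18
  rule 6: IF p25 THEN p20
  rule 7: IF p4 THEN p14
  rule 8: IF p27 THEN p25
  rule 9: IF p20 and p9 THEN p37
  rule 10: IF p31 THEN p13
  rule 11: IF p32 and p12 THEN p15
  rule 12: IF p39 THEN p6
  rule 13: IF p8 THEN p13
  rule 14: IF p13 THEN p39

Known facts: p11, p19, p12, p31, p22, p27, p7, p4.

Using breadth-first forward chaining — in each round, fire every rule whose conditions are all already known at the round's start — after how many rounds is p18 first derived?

4

Round 1: rule 4 [IF p4 THEN p23]; rule 7 [IF p4 THEN p14]; rule 8 [IF p27 THEN p25]; rule 10 [IF p31 THEN p13]. New: p23, p14, p25, p13.
Round 2: rule 1 [IF p14 and p11 THEN p9]; rule 6 [IF p25 THEN p20]; rule 14 [IF p13 THEN p39]. New: p9, p20, p39.
Round 3: rule 9 [IF p20 and p9 THEN p37]; rule 12 [IF p39 THEN p6]. New: p37, p6.
Round 4: rule 3 [IF p37 and p6 THEN p17]; rule 5 [IF p4 and p37 THEN p18]. New: p17, p18.
p18 first appears in round 4.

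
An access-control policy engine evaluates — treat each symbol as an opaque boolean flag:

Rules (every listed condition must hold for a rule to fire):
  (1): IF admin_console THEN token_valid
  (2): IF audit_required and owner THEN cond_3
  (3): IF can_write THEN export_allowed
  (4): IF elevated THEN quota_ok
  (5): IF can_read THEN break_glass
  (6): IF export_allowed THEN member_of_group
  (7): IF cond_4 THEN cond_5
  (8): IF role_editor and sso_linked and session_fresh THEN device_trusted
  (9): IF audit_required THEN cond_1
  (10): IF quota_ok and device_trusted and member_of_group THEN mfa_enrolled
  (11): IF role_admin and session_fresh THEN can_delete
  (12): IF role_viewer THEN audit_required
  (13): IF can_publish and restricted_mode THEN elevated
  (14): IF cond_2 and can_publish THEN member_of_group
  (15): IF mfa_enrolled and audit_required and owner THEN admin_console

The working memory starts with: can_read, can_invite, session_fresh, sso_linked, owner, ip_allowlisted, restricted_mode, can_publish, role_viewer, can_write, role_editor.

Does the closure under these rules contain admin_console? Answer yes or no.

yes

Round 1 fires (3), (5), (8), (12), (13), giving export_allowed, break_glass, device_trusted, audit_required, elevated.
Round 2 fires (2), (4), (6), (9), giving cond_3, quota_ok, member_of_group, cond_1.
Round 3 fires (10), giving mfa_enrolled.
Round 4 fires (15), giving admin_console.
Round 5 fires (1), giving token_valid.
admin_console appears in round 4, so it is derivable.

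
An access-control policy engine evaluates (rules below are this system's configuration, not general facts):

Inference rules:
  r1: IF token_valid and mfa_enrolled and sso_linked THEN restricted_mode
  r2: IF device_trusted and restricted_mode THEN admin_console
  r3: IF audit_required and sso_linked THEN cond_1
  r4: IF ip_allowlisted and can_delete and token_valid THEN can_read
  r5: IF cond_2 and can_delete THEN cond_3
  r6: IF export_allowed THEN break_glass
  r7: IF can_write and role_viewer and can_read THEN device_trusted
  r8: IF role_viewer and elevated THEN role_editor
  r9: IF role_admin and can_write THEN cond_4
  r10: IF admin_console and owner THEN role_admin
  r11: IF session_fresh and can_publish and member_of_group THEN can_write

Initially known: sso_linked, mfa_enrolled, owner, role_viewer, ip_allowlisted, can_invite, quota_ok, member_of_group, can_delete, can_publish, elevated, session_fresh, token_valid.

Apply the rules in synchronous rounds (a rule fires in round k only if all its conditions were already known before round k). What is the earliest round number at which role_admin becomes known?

Round 1 fires r1, r4, r8, r11, giving restricted_mode, can_read, role_editor, can_write.
Round 2 fires r7, giving device_trusted.
Round 3 fires r2, giving admin_console.
Round 4 fires r10, giving role_admin.
role_admin first appears in round 4.

4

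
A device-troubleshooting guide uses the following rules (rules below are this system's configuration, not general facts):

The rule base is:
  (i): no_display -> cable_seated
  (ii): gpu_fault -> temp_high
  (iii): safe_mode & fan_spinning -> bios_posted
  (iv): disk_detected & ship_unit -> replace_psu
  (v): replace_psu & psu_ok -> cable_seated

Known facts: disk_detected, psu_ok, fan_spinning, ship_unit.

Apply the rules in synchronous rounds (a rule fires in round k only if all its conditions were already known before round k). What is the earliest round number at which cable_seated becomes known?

Round 1 fires (iv), giving replace_psu.
Round 2 fires (v), giving cable_seated.
cable_seated first appears in round 2.

2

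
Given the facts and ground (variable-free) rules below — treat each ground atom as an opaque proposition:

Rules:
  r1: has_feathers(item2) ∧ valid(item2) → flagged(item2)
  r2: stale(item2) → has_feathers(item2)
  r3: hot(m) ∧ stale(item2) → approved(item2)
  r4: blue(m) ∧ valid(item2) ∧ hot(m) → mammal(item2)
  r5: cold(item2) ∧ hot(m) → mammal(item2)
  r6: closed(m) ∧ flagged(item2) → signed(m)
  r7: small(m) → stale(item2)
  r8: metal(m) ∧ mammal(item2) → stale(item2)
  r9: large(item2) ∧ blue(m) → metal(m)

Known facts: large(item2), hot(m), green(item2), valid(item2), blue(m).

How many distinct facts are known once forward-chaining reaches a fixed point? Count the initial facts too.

11

Round 1: r4 [blue(m) ∧ valid(item2) ∧ hot(m) → mammal(item2)]; r9 [large(item2) ∧ blue(m) → metal(m)]. New: mammal(item2), metal(m).
Round 2: r8 [metal(m) ∧ mammal(item2) → stale(item2)]. New: stale(item2).
Round 3: r2 [stale(item2) → has_feathers(item2)]; r3 [hot(m) ∧ stale(item2) → approved(item2)]. New: has_feathers(item2), approved(item2).
Round 4: r1 [has_feathers(item2) ∧ valid(item2) → flagged(item2)]. New: flagged(item2).
Closure: {approved(item2), blue(m), flagged(item2), green(item2), has_feathers(item2), hot(m), large(item2), mammal(item2), metal(m), stale(item2), valid(item2)} — 11 facts.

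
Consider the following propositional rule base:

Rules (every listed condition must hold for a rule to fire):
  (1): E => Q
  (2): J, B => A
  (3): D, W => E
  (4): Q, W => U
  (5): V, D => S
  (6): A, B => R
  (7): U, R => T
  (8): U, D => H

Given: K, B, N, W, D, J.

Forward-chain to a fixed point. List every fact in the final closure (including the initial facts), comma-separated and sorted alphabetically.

A, B, D, E, H, J, K, N, Q, R, T, U, W

Round 1: (2) [J, B => A]; (3) [D, W => E]. Adds A, E.
Round 2: (1) [E => Q]; (6) [A, B => R]. Adds Q, R.
Round 3: (4) [Q, W => U]. Adds U.
Round 4: (7) [U, R => T]; (8) [U, D => H]. Adds T, H.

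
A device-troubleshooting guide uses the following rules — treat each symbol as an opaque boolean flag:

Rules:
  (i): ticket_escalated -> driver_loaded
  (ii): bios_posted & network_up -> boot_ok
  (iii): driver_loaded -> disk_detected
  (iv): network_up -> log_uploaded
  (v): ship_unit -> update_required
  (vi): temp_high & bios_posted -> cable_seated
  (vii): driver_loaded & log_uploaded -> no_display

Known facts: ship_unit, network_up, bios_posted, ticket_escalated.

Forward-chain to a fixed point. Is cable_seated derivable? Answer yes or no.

no

Round 1: (i) [ticket_escalated -> driver_loaded]; (ii) [bios_posted & network_up -> boot_ok]; (iv) [network_up -> log_uploaded]; (v) [ship_unit -> update_required]. New: driver_loaded, boot_ok, log_uploaded, update_required.
Round 2: (iii) [driver_loaded -> disk_detected]; (vii) [driver_loaded & log_uploaded -> no_display]. New: disk_detected, no_display.
Fixed point reached. cable_seated is concluded only by (vi); (vi) needs temp_high (never derived).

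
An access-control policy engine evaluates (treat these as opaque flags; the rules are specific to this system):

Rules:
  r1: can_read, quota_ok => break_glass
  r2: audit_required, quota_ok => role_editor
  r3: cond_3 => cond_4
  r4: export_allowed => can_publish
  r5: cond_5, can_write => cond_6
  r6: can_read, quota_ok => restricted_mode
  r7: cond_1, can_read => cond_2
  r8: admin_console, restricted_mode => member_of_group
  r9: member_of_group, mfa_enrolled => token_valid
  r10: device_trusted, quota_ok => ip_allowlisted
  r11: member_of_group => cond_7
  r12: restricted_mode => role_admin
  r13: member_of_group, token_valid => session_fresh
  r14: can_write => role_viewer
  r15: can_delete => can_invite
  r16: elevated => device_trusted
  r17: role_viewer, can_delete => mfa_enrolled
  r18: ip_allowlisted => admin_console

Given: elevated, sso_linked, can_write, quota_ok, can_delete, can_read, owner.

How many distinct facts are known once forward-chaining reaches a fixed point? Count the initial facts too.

20

Round 1 — r1, r6, r14, r15, r16, derive break_glass, restricted_mode, role_viewer, can_invite, device_trusted.
Round 2 — r10, r12, r17, derive ip_allowlisted, role_admin, mfa_enrolled.
Round 3 — r18, derive admin_console.
Round 4 — r8, derive member_of_group.
Round 5 — r9, r11, derive token_valid, cond_7.
Round 6 — r13, derive session_fresh.
Closure: {admin_console, break_glass, can_delete, can_invite, can_read, can_write, cond_7, device_trusted, elevated, ip_allowlisted, member_of_group, mfa_enrolled, owner, quota_ok, restricted_mode, role_admin, role_viewer, session_fresh, sso_linked, token_valid} — 20 facts.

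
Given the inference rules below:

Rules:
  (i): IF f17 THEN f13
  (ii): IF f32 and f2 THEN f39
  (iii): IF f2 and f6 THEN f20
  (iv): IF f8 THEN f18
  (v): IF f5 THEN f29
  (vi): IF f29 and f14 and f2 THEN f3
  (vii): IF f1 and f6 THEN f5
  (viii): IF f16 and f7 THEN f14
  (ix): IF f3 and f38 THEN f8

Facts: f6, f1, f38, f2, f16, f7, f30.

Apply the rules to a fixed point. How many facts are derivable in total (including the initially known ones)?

Round 1 — (iii), (vii), (viii), derive f20, f5, f14.
Round 2 — (v), derive f29.
Round 3 — (vi), derive f3.
Round 4 — (ix), derive f8.
Round 5 — (iv), derive f18.
Closure: {f1, f14, f16, f18, f2, f20, f29, f3, f30, f38, f5, f6, f7, f8} — 14 facts.

14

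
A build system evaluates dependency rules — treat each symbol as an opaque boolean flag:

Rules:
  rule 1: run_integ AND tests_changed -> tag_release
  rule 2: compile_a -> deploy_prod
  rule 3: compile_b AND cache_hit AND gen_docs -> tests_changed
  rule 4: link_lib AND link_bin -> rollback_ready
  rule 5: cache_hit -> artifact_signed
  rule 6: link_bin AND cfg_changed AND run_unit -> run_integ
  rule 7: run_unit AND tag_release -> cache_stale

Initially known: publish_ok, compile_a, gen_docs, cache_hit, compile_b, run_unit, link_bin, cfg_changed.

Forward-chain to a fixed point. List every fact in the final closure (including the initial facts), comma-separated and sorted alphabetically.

artifact_signed, cache_hit, cache_stale, cfg_changed, compile_a, compile_b, deploy_prod, gen_docs, link_bin, publish_ok, run_integ, run_unit, tag_release, tests_changed

Round 1: rule 2 [compile_a -> deploy_prod]; rule 3 [compile_b AND cache_hit AND gen_docs -> tests_changed]; rule 5 [cache_hit -> artifact_signed]; rule 6 [link_bin AND cfg_changed AND run_unit -> run_integ]. New: deploy_prod, tests_changed, artifact_signed, run_integ.
Round 2: rule 1 [run_integ AND tests_changed -> tag_release]. New: tag_release.
Round 3: rule 7 [run_unit AND tag_release -> cache_stale]. New: cache_stale.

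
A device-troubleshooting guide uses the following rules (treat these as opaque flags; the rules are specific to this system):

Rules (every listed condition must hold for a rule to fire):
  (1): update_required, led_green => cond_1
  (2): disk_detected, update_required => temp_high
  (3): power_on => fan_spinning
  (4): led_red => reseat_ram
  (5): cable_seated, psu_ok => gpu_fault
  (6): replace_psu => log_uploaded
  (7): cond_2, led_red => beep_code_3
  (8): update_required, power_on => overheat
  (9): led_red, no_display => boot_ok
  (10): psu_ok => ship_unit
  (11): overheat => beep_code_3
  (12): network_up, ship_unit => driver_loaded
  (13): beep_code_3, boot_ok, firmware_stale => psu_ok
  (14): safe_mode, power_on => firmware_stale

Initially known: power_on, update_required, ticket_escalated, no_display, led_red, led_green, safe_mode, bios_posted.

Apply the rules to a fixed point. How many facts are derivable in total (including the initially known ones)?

17

Round 1 fires (1), (3), (4), (8), (9), (14), giving cond_1, fan_spinning, reseat_ram, overheat, boot_ok, firmware_stale.
Round 2 fires (11), giving beep_code_3.
Round 3 fires (13), giving psu_ok.
Round 4 fires (10), giving ship_unit.
Closure: {beep_code_3, bios_posted, boot_ok, cond_1, fan_spinning, firmware_stale, led_green, led_red, no_display, overheat, power_on, psu_ok, reseat_ram, safe_mode, ship_unit, ticket_escalated, update_required} — 17 facts.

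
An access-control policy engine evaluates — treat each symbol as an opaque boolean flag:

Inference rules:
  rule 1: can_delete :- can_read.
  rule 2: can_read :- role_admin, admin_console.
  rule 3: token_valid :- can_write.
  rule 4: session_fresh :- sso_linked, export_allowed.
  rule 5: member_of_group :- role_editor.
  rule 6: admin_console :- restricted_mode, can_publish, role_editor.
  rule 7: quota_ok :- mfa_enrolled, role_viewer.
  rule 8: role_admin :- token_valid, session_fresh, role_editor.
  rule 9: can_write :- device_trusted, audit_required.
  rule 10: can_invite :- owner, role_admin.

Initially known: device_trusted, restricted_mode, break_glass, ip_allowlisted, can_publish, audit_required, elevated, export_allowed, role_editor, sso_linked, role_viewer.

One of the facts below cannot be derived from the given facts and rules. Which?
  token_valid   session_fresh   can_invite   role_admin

Round 1: rule 4 [session_fresh :- sso_linked, export_allowed.]; rule 5 [member_of_group :- role_editor.]; rule 6 [admin_console :- restricted_mode, can_publish, role_editor.]; rule 9 [can_write :- device_trusted, audit_required.]. New: session_fresh, member_of_group, admin_console, can_write.
Round 2: rule 3 [token_valid :- can_write.]. New: token_valid.
Round 3: rule 8 [role_admin :- token_valid, session_fresh, role_editor.]. New: role_admin.
Round 4: rule 2 [can_read :- role_admin, admin_console.]. New: can_read.
Round 5: rule 1 [can_delete :- can_read.]. New: can_delete.
Derived: token_valid (round 2), session_fresh (round 1), role_admin (round 3). can_invite never appears in any round.

can_invite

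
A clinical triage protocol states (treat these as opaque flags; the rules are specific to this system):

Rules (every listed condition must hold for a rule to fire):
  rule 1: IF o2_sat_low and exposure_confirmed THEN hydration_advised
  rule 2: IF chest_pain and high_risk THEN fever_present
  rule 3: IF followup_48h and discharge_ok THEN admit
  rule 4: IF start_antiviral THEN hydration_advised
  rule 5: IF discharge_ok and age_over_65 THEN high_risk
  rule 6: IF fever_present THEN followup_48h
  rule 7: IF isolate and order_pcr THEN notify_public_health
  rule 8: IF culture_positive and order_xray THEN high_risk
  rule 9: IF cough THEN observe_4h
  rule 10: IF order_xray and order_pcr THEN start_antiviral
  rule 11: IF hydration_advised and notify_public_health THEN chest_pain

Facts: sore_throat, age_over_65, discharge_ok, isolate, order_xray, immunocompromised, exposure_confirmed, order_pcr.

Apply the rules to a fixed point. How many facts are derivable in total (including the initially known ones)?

[1] rule 5 [IF discharge_ok and age_over_65 THEN high_risk]; rule 7 [IF isolate and order_pcr THEN notify_public_health]; rule 10 [IF order_xray and order_pcr THEN start_antiviral]. ⇒ new: high_risk, notify_public_health, start_antiviral.
[2] rule 4 [IF start_antiviral THEN hydration_advised]. ⇒ new: hydration_advised.
[3] rule 11 [IF hydration_advised and notify_public_health THEN chest_pain]. ⇒ new: chest_pain.
[4] rule 2 [IF chest_pain and high_risk THEN fever_present]. ⇒ new: fever_present.
[5] rule 6 [IF fever_present THEN followup_48h]. ⇒ new: followup_48h.
[6] rule 3 [IF followup_48h and discharge_ok THEN admit]. ⇒ new: admit.
Closure: {admit, age_over_65, chest_pain, discharge_ok, exposure_confirmed, fever_present, followup_48h, high_risk, hydration_advised, immunocompromised, isolate, notify_public_health, order_pcr, order_xray, sore_throat, start_antiviral} — 16 facts.

16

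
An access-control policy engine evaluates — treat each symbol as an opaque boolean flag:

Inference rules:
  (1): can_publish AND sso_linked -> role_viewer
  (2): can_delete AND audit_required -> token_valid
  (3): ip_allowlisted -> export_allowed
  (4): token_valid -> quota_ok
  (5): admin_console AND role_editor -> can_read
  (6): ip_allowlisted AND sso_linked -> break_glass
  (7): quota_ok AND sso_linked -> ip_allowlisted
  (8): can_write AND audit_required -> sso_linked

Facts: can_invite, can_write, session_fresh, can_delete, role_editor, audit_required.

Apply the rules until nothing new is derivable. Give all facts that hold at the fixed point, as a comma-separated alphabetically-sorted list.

Round 1: (2) [can_delete AND audit_required -> token_valid]; (8) [can_write AND audit_required -> sso_linked]. New: token_valid, sso_linked.
Round 2: (4) [token_valid -> quota_ok]. New: quota_ok.
Round 3: (7) [quota_ok AND sso_linked -> ip_allowlisted]. New: ip_allowlisted.
Round 4: (3) [ip_allowlisted -> export_allowed]; (6) [ip_allowlisted AND sso_linked -> break_glass]. New: export_allowed, break_glass.

audit_required, break_glass, can_delete, can_invite, can_write, export_allowed, ip_allowlisted, quota_ok, role_editor, session_fresh, sso_linked, token_valid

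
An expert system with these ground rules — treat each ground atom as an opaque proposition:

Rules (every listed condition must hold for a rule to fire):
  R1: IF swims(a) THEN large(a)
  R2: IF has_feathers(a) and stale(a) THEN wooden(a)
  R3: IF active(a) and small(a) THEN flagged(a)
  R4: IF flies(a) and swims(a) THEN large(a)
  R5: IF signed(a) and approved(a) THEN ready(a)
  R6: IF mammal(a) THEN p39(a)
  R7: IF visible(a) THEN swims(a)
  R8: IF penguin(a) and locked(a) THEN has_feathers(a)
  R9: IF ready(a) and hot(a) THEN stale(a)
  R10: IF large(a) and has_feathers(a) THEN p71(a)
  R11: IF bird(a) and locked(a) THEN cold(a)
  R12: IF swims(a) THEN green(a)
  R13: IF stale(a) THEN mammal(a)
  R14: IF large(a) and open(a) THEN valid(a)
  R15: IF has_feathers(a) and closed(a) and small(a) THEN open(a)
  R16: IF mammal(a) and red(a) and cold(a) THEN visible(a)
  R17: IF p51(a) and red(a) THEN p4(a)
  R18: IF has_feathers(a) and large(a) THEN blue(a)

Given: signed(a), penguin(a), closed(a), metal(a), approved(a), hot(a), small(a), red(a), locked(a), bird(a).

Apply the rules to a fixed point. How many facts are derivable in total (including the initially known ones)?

25

Round 1 fires R5, R8, R11, giving ready(a), has_feathers(a), cold(a).
Round 2 fires R9, R15, giving stale(a), open(a).
Round 3 fires R2, R13, giving wooden(a), mammal(a).
Round 4 fires R6, R16, giving p39(a), visible(a).
Round 5 fires R7, giving swims(a).
Round 6 fires R1, R12, giving large(a), green(a).
Round 7 fires R10, R14, R18, giving p71(a), valid(a), blue(a).
Closure: {approved(a), bird(a), blue(a), closed(a), cold(a), green(a), has_feathers(a), hot(a), large(a), locked(a), mammal(a), metal(a), open(a), p39(a), p71(a), penguin(a), ready(a), red(a), signed(a), small(a), stale(a), swims(a), valid(a), visible(a), wooden(a)} — 25 facts.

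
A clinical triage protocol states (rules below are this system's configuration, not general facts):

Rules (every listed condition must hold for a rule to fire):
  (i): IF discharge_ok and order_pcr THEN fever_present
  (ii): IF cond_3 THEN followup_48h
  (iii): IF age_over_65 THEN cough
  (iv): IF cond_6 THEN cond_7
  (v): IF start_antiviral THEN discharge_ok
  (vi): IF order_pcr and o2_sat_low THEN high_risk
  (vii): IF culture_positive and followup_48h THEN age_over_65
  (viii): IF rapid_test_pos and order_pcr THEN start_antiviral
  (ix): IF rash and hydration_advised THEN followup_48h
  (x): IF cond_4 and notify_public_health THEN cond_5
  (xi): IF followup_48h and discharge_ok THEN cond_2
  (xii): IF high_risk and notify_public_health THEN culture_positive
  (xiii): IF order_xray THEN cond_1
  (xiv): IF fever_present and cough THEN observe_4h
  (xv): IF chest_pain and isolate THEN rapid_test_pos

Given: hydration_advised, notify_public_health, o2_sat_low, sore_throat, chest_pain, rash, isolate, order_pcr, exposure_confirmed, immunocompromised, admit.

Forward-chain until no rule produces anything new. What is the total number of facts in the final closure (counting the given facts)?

Round 1 — (vi), (ix), (xv), derive high_risk, followup_48h, rapid_test_pos.
Round 2 — (viii), (xii), derive start_antiviral, culture_positive.
Round 3 — (v), (vii), derive discharge_ok, age_over_65.
Round 4 — (i), (iii), (xi), derive fever_present, cough, cond_2.
Round 5 — (xiv), derive observe_4h.
Closure: {admit, age_over_65, chest_pain, cond_2, cough, culture_positive, discharge_ok, exposure_confirmed, fever_present, followup_48h, high_risk, hydration_advised, immunocompromised, isolate, notify_public_health, o2_sat_low, observe_4h, order_pcr, rapid_test_pos, rash, sore_throat, start_antiviral} — 22 facts.

22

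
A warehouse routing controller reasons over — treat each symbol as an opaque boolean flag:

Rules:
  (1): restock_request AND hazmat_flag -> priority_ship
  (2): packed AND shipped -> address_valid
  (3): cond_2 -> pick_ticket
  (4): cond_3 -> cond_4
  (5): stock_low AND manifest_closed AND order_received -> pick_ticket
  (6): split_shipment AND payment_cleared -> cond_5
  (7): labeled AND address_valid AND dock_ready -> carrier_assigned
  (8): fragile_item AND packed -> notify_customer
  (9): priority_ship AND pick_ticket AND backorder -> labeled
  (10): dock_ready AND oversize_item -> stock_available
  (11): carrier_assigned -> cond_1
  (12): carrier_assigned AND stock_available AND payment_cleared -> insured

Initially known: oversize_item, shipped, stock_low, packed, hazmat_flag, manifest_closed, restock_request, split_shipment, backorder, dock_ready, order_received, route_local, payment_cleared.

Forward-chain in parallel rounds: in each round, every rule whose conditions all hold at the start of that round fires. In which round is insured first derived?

Round 1: (1) [restock_request AND hazmat_flag -> priority_ship]; (2) [packed AND shipped -> address_valid]; (5) [stock_low AND manifest_closed AND order_received -> pick_ticket]; (6) [split_shipment AND payment_cleared -> cond_5]; (10) [dock_ready AND oversize_item -> stock_available]. New: priority_ship, address_valid, pick_ticket, cond_5, stock_available.
Round 2: (9) [priority_ship AND pick_ticket AND backorder -> labeled]. New: labeled.
Round 3: (7) [labeled AND address_valid AND dock_ready -> carrier_assigned]. New: carrier_assigned.
Round 4: (11) [carrier_assigned -> cond_1]; (12) [carrier_assigned AND stock_available AND payment_cleared -> insured]. New: cond_1, insured.
insured first appears in round 4.

4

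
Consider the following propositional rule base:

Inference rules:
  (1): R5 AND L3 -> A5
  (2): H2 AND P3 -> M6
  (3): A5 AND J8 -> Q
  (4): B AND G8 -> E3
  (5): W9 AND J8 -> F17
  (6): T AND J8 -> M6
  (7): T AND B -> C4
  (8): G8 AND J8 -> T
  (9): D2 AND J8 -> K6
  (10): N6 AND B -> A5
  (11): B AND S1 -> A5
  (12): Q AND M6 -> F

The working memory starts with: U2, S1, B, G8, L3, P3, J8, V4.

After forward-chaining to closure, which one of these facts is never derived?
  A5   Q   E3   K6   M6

Round 1 fires (4), (8), (11), giving E3, T, A5.
Round 2 fires (3), (6), (7), giving Q, M6, C4.
Round 3 fires (12), giving F.
Derived: M6 (round 2), A5 (round 1), E3 (round 1), Q (round 2). K6 never appears in any round.

K6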